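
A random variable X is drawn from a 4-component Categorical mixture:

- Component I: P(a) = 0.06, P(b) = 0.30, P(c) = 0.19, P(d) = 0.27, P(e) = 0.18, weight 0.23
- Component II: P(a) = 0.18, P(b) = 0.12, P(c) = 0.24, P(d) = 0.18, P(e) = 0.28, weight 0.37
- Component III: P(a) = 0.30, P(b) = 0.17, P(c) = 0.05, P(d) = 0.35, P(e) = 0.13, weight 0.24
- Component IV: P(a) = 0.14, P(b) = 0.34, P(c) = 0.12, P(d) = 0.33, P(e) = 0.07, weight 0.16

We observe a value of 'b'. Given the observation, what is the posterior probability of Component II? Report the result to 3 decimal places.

0.213

P(component k | x) = π_k·f_k(x) / marginal(x), where marginal(x) = Σ_j π_j·f_j(x).
Categorical probabilities:
  p_I = 0.3
  p_II = 0.12
  p_III = 0.17
  p_IV = 0.34
Unnormalised posteriors:
  π_I·p_I = 0.23 × 0.3 = 0.069
  π_II·p_II = 0.37 × 0.12 = 0.0444
  π_III·p_III = 0.24 × 0.17 = 0.0408
  π_IV·p_IV = 0.16 × 0.34 = 0.0544
Evidence: 0.069 + 0.0444 + 0.0408 + 0.0544 = 0.2086
So the posterior for Component II is 0.0444 / 0.2086 ≈ 0.213.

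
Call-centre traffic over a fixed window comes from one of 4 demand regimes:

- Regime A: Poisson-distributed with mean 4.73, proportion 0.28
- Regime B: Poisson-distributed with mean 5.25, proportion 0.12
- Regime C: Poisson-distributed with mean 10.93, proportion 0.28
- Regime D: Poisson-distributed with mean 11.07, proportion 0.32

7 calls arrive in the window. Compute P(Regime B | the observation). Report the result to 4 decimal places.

0.1752

Apply Bayes' rule: the posterior for each component is proportional to its prior times its likelihood at x.
Component likelihoods at x = 7 calls:
  L_A = e^(−4.73)·4.73^7/7! = 0.0927651
  L_B = e^(−5.25)·5.25^7/7! = 0.114456
  L_C = e^(−10.93)·10.93^7/7! = 0.0662326
  L_D = e^(−11.07)·11.07^7/7! = 0.0629452
Weight by the priors:
  π_A·L_A = 0.28 × 0.0927651 = 0.0259742
  π_B·L_B = 0.12 × 0.114456 = 0.0137347
  π_C·L_C = 0.28 × 0.0662326 = 0.0185451
  π_D·L_D = 0.32 × 0.0629452 = 0.0201425
Normaliser: 0.0259742 + 0.0137347 + 0.0185451 + 0.0201425 = 0.0783966
So the posterior for Regime B is 0.0137347 / 0.0783966 ≈ 0.1752.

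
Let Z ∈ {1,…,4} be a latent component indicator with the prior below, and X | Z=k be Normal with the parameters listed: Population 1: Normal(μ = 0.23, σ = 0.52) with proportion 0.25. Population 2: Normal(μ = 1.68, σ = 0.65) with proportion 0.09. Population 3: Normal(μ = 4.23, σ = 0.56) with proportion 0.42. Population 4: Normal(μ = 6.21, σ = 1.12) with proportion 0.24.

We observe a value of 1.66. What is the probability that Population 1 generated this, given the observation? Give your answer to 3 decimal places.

0.073

Apply Bayes' rule: the posterior for each component is proportional to its prior times its likelihood at x.
Evaluate each component's likelihood at the observed value:
  L_1 = (1/(0.52·√(2π)))·exp(−(1.66−0.23)²/(2·0.52²)) = 0.767197·exp(-3.78125) = 0.0174876
  L_2 = (1/(0.65·√(2π)))·exp(−(1.66−1.68)²/(2·0.65²)) = 0.613757·exp(-0.00047) = 0.613467
  L_3 = (1/(0.56·√(2π)))·exp(−(1.66−4.23)²/(2·0.56²)) = 0.712397·exp(-10.53077) = 1.90224e-05
  L_4 = (1/(1.12·√(2π)))·exp(−(1.66−6.21)²/(2·1.12²)) = 0.356198·exp(-8.25195) = 9.28783e-05
Multiply by the mixture weights:
  π_1·L_1 = 0.25 × 0.0174876 = 0.00437191
  π_2·L_2 = 0.09 × 0.613467 = 0.055212
  π_3·L_3 = 0.42 × 1.90224e-05 = 7.98942e-06
  π_4·L_4 = 0.24 × 9.28783e-05 = 2.22908e-05
Denominator: 0.00437191 + 0.055212 + 7.98942e-06 + 2.22908e-05 = 0.0596142
Responsibility of Population 1: 0.00437191 / 0.0596142 ≈ 0.073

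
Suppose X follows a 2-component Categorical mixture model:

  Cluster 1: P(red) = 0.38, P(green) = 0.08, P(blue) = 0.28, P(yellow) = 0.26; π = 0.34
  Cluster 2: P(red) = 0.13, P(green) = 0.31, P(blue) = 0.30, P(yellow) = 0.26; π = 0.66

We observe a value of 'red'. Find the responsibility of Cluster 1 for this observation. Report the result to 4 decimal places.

Posterior ∝ prior × likelihood, so P(k | x) ∝ π_k f_k(x); normalise over all components.
Component likelihoods at x = 'red':
  L_1 = P(red | comp) = 0.38
  L_2 = P(red | comp) = 0.13
Unnormalised posteriors:
  π_1·L_1 = 0.34 × 0.38 = 0.1292
  π_2·L_2 = 0.66 × 0.13 = 0.0858
Normaliser: 0.1292 + 0.0858 = 0.215
So the posterior for Cluster 1 is 0.1292 / 0.215 ≈ 0.6009.

0.6009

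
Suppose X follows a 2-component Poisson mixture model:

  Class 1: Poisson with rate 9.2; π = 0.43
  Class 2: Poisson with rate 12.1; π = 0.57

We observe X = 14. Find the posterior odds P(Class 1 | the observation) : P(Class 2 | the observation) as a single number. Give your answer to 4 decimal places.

Posterior odds = (π_i f_i(x)) / (π_j f_j(x)); the normalising sum cancels.
Evaluate each component's likelihood at the observed value:
  f_1 = e^(−9.2)·9.2^14/14! = 0.0360672
  f_2 = e^(−12.1)·12.1^14/14! = 0.0919652
Odds = (0.43/0.57) × (0.0360672/0.0919652) = 0.754386 × 0.392183 ≈ 0.2959

0.2959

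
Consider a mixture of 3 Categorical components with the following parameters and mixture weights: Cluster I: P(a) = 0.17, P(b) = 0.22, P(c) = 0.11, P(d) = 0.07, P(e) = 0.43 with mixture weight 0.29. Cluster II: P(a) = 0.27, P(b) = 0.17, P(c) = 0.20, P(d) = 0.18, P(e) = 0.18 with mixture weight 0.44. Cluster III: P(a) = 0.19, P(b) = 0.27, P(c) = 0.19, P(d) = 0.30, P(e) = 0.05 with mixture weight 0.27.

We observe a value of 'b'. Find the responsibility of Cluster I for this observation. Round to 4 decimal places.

Apply Bayes' rule: the posterior for each component is proportional to its prior times its likelihood at x.
Component likelihoods at x = 'b':
  f_I = 0.22
  f_II = 0.17
  f_III = 0.27
Weight by the priors:
  P(Z=I)·f_I = 0.29 × 0.22 = 0.0638
  P(Z=II)·f_II = 0.44 × 0.17 = 0.0748
  P(Z=III)·f_III = 0.27 × 0.27 = 0.0729
Normaliser: 0.0638 + 0.0748 + 0.0729 = 0.2115
P(Cluster I | the observation) ≈ 0.3017

0.3017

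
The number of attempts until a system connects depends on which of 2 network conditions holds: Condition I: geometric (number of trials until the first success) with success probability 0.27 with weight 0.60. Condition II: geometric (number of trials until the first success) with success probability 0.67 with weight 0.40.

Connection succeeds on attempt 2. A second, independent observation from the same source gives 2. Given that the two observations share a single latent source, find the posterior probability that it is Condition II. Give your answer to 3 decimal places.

Apply Bayes' rule: the posterior for each component is proportional to its prior times its likelihood at x.
Since both observations come from the same component, the likelihood for component k is f_k(x₁)·f_k(x₂).
  f_I = [0.1971] × [0.1971] = 0.0388484
  f_II = [0.2211] × [0.2211] = 0.0488852
Weight by the priors:
  π_I·f_I = 0.60 × 0.0388484 = 0.023309
  π_II·f_II = 0.40 × 0.0488852 = 0.0195541
Evidence: 0.023309 + 0.0195541 = 0.0428631
P(Condition II | data) = 0.0195541 / 0.0428631 ≈ 0.456

0.456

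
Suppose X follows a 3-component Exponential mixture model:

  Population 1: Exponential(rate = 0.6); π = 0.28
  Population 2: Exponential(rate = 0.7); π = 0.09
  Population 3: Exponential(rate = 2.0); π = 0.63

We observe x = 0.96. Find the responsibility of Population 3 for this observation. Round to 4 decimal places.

By Bayes' theorem, P(k | x) = π_k f_k(x) / Σ_j π_j f_j(x).
Component likelihoods at x = 0.96:
  f_1 = 0.337285
  f_2 = 0.35748
  f_3 = 0.293214
Weight by the priors:
  π_1·f_1 = 0.28 × 0.337285 = 0.0944399
  π_2·f_2 = 0.09 × 0.35748 = 0.0321732
  π_3·f_3 = 0.63 × 0.293214 = 0.184725
Normaliser: 0.0944399 + 0.0321732 + 0.184725 = 0.311338
P(Population 3 | data) ≈ 0.5933

0.5933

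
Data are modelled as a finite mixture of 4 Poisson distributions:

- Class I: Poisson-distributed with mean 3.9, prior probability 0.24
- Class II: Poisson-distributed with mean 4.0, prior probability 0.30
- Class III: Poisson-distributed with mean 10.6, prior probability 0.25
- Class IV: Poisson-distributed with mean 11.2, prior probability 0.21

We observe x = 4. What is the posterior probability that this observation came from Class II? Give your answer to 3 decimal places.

The responsibility of component k is P(Z=k) f_k(x) divided by Σ_j P(Z=j) f_j(x).
Evaluate each component's likelihood at the observed value:
  L_I = e^(−3.9)·3.9^4/4! = 0.195119
  L_II = e^(−4.0)·4.0^4/4! = 0.195367
  L_III = e^(−10.6)·10.6^4/4! = 0.0131066
  L_IV = e^(−11.2)·11.2^4/4! = 0.00896526
Prior × likelihood for each component:
  P(Z=I)·L_I = 0.24 × 0.195119 = 0.0468285
  P(Z=II)·L_II = 0.30 × 0.195367 = 0.05861
  P(Z=III)·L_III = 0.25 × 0.0131066 = 0.00327666
  P(Z=IV)·L_IV = 0.21 × 0.00896526 = 0.0018827
Normaliser: 0.0468285 + 0.05861 + 0.00327666 + 0.0018827 = 0.110598
P(Class II | data) ≈ 0.530

0.530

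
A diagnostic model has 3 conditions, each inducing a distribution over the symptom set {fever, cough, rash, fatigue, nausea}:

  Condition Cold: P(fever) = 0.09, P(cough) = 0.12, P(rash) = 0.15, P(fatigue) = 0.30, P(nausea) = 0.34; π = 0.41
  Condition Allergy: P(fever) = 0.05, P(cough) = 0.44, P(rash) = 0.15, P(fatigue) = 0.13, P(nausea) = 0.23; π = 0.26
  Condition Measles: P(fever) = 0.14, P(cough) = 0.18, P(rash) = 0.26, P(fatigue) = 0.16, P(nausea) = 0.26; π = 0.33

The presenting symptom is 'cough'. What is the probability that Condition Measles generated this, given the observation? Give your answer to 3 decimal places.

P(component k | x) = P(Z=k)·f_k(x) / marginal(x), where marginal(x) = Σ_j P(Z=j)·f_j(x).
Categorical probabilities:
  p_Cold = P(cough | comp) = 0.12
  p_Allergy = P(cough | comp) = 0.44
  p_Measles = P(cough | comp) = 0.18
Weight by the priors:
  P(Z=Cold)·p_Cold = 0.41 × 0.12 = 0.0492
  P(Z=Allergy)·p_Allergy = 0.26 × 0.44 = 0.1144
  P(Z=Measles)·p_Measles = 0.33 × 0.18 = 0.0594
Denominator: 0.0492 + 0.1144 + 0.0594 = 0.223
P(Condition Measles | 'cough') = 0.0594 / 0.223 ≈ 0.266

0.266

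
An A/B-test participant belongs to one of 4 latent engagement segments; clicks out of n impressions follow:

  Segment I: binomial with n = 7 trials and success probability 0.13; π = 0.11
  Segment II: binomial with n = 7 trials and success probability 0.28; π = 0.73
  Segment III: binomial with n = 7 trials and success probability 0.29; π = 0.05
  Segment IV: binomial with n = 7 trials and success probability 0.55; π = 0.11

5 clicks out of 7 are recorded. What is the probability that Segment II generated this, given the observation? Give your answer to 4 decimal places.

Posterior ∝ prior × likelihood, so P(k | x) ∝ π_k f_k(x); normalise over all components.
Evaluate each component's likelihood at the observed value:
  f_I = C(7,5)·0.13^5·0.87^2 = 21·3.71293e-05·0.7569 = 0.000590167
  f_II = C(7,5)·0.28^5·0.72^2 = 21·0.00172104·0.5184 = 0.0187359
  f_III = C(7,5)·0.29^5·0.71^2 = 21·0.00205111·0.5041 = 0.0217133
  f_IV = C(7,5)·0.55^5·0.45^2 = 21·0.0503284·0.2025 = 0.214022
Unnormalised posteriors:
  π_I·f_I = 0.11 × 0.000590167 = 6.49183e-05
  π_II·f_II = 0.73 × 0.0187359 = 0.0136772
  π_III·f_III = 0.05 × 0.0217133 = 0.00108567
  π_IV·f_IV = 0.11 × 0.214022 = 0.0235424
Denominator: 6.49183e-05 + 0.0136772 + 0.00108567 + 0.0235424 = 0.0383702
Responsibility of Segment II: 0.0136772 / 0.0383702 ≈ 0.3565

0.3565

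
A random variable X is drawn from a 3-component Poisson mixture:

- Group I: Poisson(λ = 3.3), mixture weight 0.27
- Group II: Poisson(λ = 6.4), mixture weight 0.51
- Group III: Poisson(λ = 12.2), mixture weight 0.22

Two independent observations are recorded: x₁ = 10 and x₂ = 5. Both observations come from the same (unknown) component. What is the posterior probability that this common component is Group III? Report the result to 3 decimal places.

Posterior ∝ prior × likelihood, so P(k | x) ∝ π_k f_k(x); normalise over all components.
Since both observations come from the same component, the likelihood for component k is f_k(x₁)·f_k(x₂).
  p_I = [0.0015567] × [0.120286] = 0.00018725
  p_II = [0.05279] × [0.148674] = 0.00784849
  p_III = [0.101261] × [0.0113299] = 0.00114728
Multiply by the mixture weights:
  π_I·p_I = 0.27 × 0.00018725 = 5.05574e-05
  π_II·p_II = 0.51 × 0.00784849 = 0.00400273
  π_III·p_III = 0.22 × 0.00114728 = 0.000252401
Normaliser: 5.05574e-05 + 0.00400273 + 0.000252401 = 0.00430569
P(Group III | x) = 0.000252401 / 0.00430569 ≈ 0.059

0.059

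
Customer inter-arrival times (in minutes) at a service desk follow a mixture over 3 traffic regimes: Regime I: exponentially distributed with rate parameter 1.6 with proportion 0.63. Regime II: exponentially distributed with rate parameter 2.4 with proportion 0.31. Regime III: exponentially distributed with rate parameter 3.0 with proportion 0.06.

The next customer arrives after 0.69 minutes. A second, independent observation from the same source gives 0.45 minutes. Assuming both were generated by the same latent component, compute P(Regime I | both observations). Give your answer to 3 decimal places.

Posterior ∝ prior × likelihood, so P(k | x) ∝ π_k f_k(x); normalise over all components.
Since both observations come from the same component, the likelihood for component k is f_k(x₁)·f_k(x₂).
  L_I = [1.6·e^(−1.6·0.69) = 1.6·e^(−1.1040) = 0.530468] × [0.778804] = 0.41313
  L_II = [2.4·e^(−2.4·0.69) = 2.4·e^(−1.6560) = 0.458163] × [0.815029] = 0.373416
  L_III = [3.0·e^(−3.0·0.69) = 3.0·e^(−2.0700) = 0.378557] × [0.777721] = 0.294412
Prior × likelihood for each component:
  π_I·L_I = 0.63 × 0.41313 = 0.260272
  π_II·L_II = 0.31 × 0.373416 = 0.115759
  π_III·L_III = 0.06 × 0.294412 = 0.0176647
Normaliser: 0.260272 + 0.115759 + 0.0176647 = 0.393696
P(Regime I | x) = 0.260272 / 0.393696 ≈ 0.661

0.661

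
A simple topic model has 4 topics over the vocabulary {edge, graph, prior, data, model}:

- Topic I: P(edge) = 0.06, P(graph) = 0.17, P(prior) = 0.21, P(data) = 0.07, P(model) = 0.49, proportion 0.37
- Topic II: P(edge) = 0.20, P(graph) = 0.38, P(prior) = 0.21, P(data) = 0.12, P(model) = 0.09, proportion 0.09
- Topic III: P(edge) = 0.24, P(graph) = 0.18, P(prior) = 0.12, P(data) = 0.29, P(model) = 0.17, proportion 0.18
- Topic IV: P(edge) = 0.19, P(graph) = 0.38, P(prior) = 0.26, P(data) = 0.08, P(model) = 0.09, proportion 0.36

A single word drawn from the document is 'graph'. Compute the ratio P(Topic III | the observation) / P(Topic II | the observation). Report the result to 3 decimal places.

0.947

Since P(k|x) ∝ π_k f_k(x), the posterior odds are π_i f_i(x) / (π_j f_j(x)).
Component likelihoods at x = 'graph':
  f_I = P(graph | comp) = 0.17
  f_II = P(graph | comp) = 0.38
  f_III = P(graph | comp) = 0.18
  f_IV = P(graph | comp) = 0.38
0.0324 / 0.0342 ≈ 0.947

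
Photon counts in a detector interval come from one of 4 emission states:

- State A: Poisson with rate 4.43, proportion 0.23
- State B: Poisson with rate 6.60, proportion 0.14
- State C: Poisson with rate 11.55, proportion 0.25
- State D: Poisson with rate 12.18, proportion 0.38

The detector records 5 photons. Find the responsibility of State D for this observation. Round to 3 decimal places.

0.065

Posterior ∝ prior × likelihood, so P(k | x) ∝ π_k f_k(x); normalise over all components.
Component likelihoods at x = 5 photons:
  f_A = e^(−4.43)·4.43^5/5! = 0.1694
  f_B = e^(−6.60)·6.60^5/5! = 0.141969
  f_C = e^(−11.55)·11.55^5/5! = 0.0165055
  f_D = e^(−12.18)·12.18^5/5! = 0.0114643
Unnormalised posteriors:
  π_A·f_A = 0.23 × 0.1694 = 0.0389619
  π_B·f_B = 0.14 × 0.141969 = 0.0198757
  π_C·f_C = 0.25 × 0.0165055 = 0.00412636
  π_D·f_D = 0.38 × 0.0114643 = 0.00435644
Normaliser: 0.0389619 + 0.0198757 + 0.00412636 + 0.00435644 = 0.0673205
Responsibility of State D: 0.00435644 / 0.0673205 ≈ 0.065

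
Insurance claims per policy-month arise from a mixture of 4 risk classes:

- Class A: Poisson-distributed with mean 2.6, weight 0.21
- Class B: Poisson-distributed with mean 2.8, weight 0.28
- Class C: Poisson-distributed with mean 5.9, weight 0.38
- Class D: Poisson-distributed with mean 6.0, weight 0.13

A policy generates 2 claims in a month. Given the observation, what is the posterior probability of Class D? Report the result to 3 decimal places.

By Bayes' theorem, P(k | x) = P(Z=k) f_k(x) / Σ_j P(Z=j) f_j(x).
Evaluate each component's likelihood at the observed value:
  L_A = 0.251045
  L_B = 0.238375
  L_C = 0.04768
  L_D = 0.0446175
Unnormalised posteriors:
  P(Z=A)·L_A = 0.21 × 0.251045 = 0.0527194
  P(Z=B)·L_B = 0.28 × 0.238375 = 0.0667451
  P(Z=C)·L_C = 0.38 × 0.04768 = 0.0181184
  P(Z=D)·L_D = 0.13 × 0.0446175 = 0.00580028
Marginal: 0.0527194 + 0.0667451 + 0.0181184 + 0.00580028 = 0.143383
So the posterior for Class D is 0.00580028 / 0.143383 ≈ 0.040.

0.040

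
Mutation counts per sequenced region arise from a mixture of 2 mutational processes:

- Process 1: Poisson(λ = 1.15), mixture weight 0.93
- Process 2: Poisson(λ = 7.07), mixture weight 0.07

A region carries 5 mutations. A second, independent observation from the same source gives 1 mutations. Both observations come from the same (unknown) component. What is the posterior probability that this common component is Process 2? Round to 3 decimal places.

0.028

Posterior ∝ prior × likelihood, so P(k | x) ∝ P(Z=k) f_k(x); normalise over all components.
Since both observations come from the same component, the likelihood for component k is f_k(x₁)·f_k(x₂).
  L_1 = [e^(−1.15)·1.15^5/5! = 0.00530725] × [0.364132] = 0.00193254
  L_2 = [e^(−7.07)·7.07^5/5! = 0.125157] × [0.00601115] = 0.000752335
Weight by the priors:
  P(Z=1)·L_1 = 0.93 × 0.00193254 = 0.00179726
  P(Z=2)·L_2 = 0.07 × 0.000752335 = 5.26634e-05
Denominator: 0.00179726 + 5.26634e-05 = 0.00184993
P(Process 2 | x₁, x₂) = 5.26634e-05 / 0.00184993 ≈ 0.028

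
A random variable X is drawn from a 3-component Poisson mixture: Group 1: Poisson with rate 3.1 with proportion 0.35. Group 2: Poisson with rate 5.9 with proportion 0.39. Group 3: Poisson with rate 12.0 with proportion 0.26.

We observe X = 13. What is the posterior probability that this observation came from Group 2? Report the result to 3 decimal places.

0.062

P(component k | x) = P(Z=k)·f_k(x) / marginal(x), where marginal(x) = Σ_j P(Z=j)·f_j(x).
Evaluate each component's likelihood at the observed value:
  p_1 = e^(−3.1)·3.1^13/13! = 1.76648e-05
  p_2 = e^(−5.9)·5.9^13/13! = 0.00461805
  p_3 = e^(−12.0)·12.0^13/13! = 0.10557
Prior × likelihood for each component:
  P(Z=1)·p_1 = 0.35 × 1.76648e-05 = 6.18268e-06
  P(Z=2)·p_2 = 0.39 × 0.00461805 = 0.00180104
  P(Z=3)·p_3 = 0.26 × 0.10557 = 0.0274483
Normaliser: 6.18268e-06 + 0.00180104 + 0.0274483 = 0.0292555
Responsibility of Group 2: 0.00180104 / 0.0292555 ≈ 0.062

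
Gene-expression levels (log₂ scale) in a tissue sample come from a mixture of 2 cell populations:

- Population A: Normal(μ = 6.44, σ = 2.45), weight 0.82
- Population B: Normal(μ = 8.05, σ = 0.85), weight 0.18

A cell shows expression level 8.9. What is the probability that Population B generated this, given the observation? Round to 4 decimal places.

0.3885

The responsibility of component k is π_k f_k(x) divided by Σ_j π_j f_j(x).
Normal densities:
  L_A = (1/(2.45·√(2π)))·exp(−(8.9−6.44)²/(2·2.45²)) = 0.162834·exp(-0.50409) = 0.0983604
  L_B = (1/(0.85·√(2π)))·exp(−(8.9−8.05)²/(2·0.85²)) = 0.469344·exp(-0.50000) = 0.284671
Weight by the priors:
  π_A·L_A = 0.82 × 0.0983604 = 0.0806556
  π_B·L_B = 0.18 × 0.284671 = 0.0512409
Marginal: 0.0806556 + 0.0512409 = 0.131896
P(Population B | 8.9) ≈ 0.3885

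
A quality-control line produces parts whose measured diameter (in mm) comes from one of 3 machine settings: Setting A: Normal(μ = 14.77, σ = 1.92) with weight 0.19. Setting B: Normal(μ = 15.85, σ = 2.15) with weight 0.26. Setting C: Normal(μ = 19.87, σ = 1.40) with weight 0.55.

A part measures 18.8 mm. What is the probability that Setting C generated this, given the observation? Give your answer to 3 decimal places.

0.835

P(component k | x) = π_k·f_k(x) / marginal(x), where marginal(x) = Σ_j π_j·f_j(x).
Component likelihoods at x = 18.8 mm:
  f_A = 0.0229583
  f_B = 0.0723872
  f_C = 0.212784
Prior × likelihood for each component:
  π_A·f_A = 0.19 × 0.0229583 = 0.00436207
  π_B·f_B = 0.26 × 0.0723872 = 0.0188207
  π_C·f_C = 0.55 × 0.212784 = 0.117031
Marginal: 0.00436207 + 0.0188207 + 0.117031 = 0.140214
Responsibility of Setting C: 0.117031 / 0.140214 ≈ 0.835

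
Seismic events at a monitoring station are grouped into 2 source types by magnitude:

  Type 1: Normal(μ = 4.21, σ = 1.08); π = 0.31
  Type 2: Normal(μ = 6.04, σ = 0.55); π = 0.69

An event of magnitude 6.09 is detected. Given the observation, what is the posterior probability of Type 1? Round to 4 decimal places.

Posterior ∝ prior × likelihood, so P(k | x) ∝ w_k f_k(x); normalise over all components.
Normal densities:
  L_1 = (1/(1.08·√(2π)))·exp(−(6.09−4.21)²/(2·1.08²)) = 0.369391·exp(-1.51509) = 0.0811879
  L_2 = (1/(0.55·√(2π)))·exp(−(6.09−6.04)²/(2·0.55²)) = 0.725350·exp(-0.00413) = 0.722358
Prior × likelihood for each component:
  w_1·L_1 = 0.31 × 0.0811879 = 0.0251683
  w_2·L_2 = 0.69 × 0.722358 = 0.498427
Evidence: 0.0251683 + 0.498427 = 0.523596
So the posterior for Type 1 is 0.0251683 / 0.523596 ≈ 0.0481.

0.0481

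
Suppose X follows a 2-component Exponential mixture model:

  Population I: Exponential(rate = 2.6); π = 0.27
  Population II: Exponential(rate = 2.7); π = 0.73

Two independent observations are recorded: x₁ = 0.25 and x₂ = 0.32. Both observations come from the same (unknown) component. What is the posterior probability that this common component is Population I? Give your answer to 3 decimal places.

0.266

P(component k | x) = π_k·f_k(x) / marginal(x), where marginal(x) = Σ_j π_j·f_j(x).
Since both observations come from the same component, the likelihood for component k is f_k(x₁)·f_k(x₂).
  p_I = [2.6·e^(−2.6·0.25) = 2.6·e^(−0.6500) = 1.35732] × [1.13146] = 1.53576
  p_II = [2.7·e^(−2.7·0.25) = 2.7·e^(−0.6750) = 1.37472] × [1.13798] = 1.5644
Multiply by the mixture weights:
  π_I·p_I = 0.27 × 1.53576 = 0.414654
  π_II·p_II = 0.73 × 1.5644 = 1.14201
Normaliser: 0.414654 + 1.14201 = 1.55667
Responsibility of Population I: 0.414654 / 1.55667 ≈ 0.266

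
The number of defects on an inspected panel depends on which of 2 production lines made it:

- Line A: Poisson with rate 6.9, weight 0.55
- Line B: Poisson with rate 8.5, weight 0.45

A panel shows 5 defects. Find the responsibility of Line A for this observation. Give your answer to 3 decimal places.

0.681

Posterior ∝ prior × likelihood, so P(k | x) ∝ π_k f_k(x); normalise over all components.
Evaluate each component's likelihood at the observed value:
  L_A = 0.131351
  L_B = 0.0752333
Weight by the priors:
  π_A·L_A = 0.55 × 0.131351 = 0.0722429
  π_B·L_B = 0.45 × 0.0752333 = 0.033855
Evidence: 0.0722429 + 0.033855 = 0.106098
Responsibility of Line A: 0.0722429 / 0.106098 ≈ 0.681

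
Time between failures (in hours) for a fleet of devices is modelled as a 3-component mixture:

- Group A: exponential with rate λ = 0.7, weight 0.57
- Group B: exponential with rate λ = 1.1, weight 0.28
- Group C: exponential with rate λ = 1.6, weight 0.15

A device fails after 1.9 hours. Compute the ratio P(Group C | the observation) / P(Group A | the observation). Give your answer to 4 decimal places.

0.1088

The posterior odds equal the prior odds times the likelihood ratio: (π_i/π_j)·(f_i(x)/f_j(x)).
Evaluate each component's likelihood at the observed value:
  p_A = 0.7·e^(−0.7·1.9) = 0.7·e^(−1.3300) = 0.185134
  p_B = 1.1·e^(−1.1·1.9) = 1.1·e^(−2.0900) = 0.136056
  p_C = 1.6·e^(−1.6·1.9) = 1.6·e^(−3.0400) = 0.0765358
Posterior odds = (π_C·p_C) / (π_A·p_A) = (0.15·0.0765358) / (0.57·0.185134) = 0.0114804 / 0.105526 ≈ 0.1088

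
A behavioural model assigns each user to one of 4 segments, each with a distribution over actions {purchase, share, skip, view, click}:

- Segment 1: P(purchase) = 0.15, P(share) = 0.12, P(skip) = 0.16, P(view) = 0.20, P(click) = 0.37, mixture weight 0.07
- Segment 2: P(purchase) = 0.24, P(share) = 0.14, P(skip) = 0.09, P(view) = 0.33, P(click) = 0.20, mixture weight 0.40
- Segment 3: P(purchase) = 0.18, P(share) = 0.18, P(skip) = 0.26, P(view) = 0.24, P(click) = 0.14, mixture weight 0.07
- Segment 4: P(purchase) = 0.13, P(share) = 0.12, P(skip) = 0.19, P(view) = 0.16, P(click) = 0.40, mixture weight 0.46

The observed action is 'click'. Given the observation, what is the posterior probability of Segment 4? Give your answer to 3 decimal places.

0.614

The responsibility of component k is P(Z=k) f_k(x) divided by Σ_j P(Z=j) f_j(x).
Evaluate each component's likelihood at the observed value:
  f_1 = P(click | comp) = 0.37
  f_2 = P(click | comp) = 0.20
  f_3 = P(click | comp) = 0.14
  f_4 = P(click | comp) = 0.40
Weight by the priors:
  P(Z=1)·f_1 = 0.07 × 0.37 = 0.0259
  P(Z=2)·f_2 = 0.40 × 0.2 = 0.08
  P(Z=3)·f_3 = 0.07 × 0.14 = 0.0098
  P(Z=4)·f_4 = 0.46 × 0.4 = 0.184
Marginal: 0.0259 + 0.08 + 0.0098 + 0.184 = 0.2997
So the posterior for Segment 4 is 0.184 / 0.2997 ≈ 0.614.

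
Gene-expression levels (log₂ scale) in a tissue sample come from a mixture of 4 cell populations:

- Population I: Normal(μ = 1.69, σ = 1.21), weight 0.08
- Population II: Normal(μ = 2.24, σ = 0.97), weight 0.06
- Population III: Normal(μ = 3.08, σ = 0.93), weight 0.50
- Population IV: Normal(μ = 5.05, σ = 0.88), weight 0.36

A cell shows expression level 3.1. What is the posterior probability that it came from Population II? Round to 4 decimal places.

Posterior ∝ prior × likelihood, so P(k | x) ∝ π_k f_k(x); normalise over all components.
Component likelihoods at x = 3.1:
  L_I = (1/(1.21·√(2π)))·exp(−(3.1−1.69)²/(2·1.21²)) = 0.329704·exp(-0.67895) = 0.167209
  L_II = (1/(0.97·√(2π)))·exp(−(3.1−2.24)²/(2·0.97²)) = 0.411281·exp(-0.39303) = 0.277619
  L_III = (1/(0.93·√(2π)))·exp(−(3.1−3.08)²/(2·0.93²)) = 0.428970·exp(-0.00023) = 0.428871
  L_IV = (1/(0.88·√(2π)))·exp(−(3.1−5.05)²/(2·0.88²)) = 0.453344·exp(-2.45513) = 0.0389206
Prior × likelihood for each component:
  π_I·L_I = 0.08 × 0.167209 = 0.0133768
  π_II·L_II = 0.06 × 0.277619 = 0.0166571
  π_III·L_III = 0.50 × 0.428871 = 0.214436
  π_IV·L_IV = 0.36 × 0.0389206 = 0.0140114
Marginal: 0.0133768 + 0.0166571 + 0.214436 + 0.0140114 = 0.258481
P(Population II | data) = 0.0166571 / 0.258481 ≈ 0.0644

0.0644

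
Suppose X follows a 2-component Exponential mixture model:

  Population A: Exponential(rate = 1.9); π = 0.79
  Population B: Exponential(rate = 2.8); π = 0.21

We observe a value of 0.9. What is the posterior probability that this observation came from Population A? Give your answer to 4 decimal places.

By Bayes' theorem, P(k | x) = P(Z=k) f_k(x) / Σ_j P(Z=j) f_j(x).
Exponential densities:
  f_A = 1.9·e^(−1.9·0.9) = 1.9·e^(−1.7100) = 0.343645
  f_B = 2.8·e^(−2.8·0.9) = 2.8·e^(−2.5200) = 0.225287
Prior × likelihood for each component:
  P(Z=A)·f_A = 0.79 × 0.343645 = 0.27148
  P(Z=B)·f_B = 0.21 × 0.225287 = 0.0473102
Denominator: 0.27148 + 0.0473102 = 0.31879
P(Population A | the observation) ≈ 0.8516

0.8516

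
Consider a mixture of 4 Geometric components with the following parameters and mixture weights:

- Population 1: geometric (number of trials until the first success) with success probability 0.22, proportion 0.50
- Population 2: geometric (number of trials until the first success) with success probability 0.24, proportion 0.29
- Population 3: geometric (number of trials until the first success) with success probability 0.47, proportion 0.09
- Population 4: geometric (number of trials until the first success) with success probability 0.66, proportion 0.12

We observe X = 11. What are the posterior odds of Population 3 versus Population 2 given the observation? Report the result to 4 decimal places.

0.0165

The posterior odds equal the prior odds times the likelihood ratio: (P(Z=i)/P(Z=j))·(f_i(x)/f_j(x)).
Evaluate each component's likelihood at the observed value:
  L_1 = 0.22·(1−0.22)^10 = 0.22·0.0833578 = 0.0183387
  L_2 = 0.24·(1−0.24)^10 = 0.24·0.0642889 = 0.0154293
  L_3 = 0.47·(1−0.47)^10 = 0.47·0.00174887 = 0.000821971
  L_4 = 0.66·(1−0.66)^10 = 0.66·2.06438e-05 = 1.36249e-05
Odds = (0.09/0.29) × (0.000821971/0.0154293) = 0.310345 × 0.0532733 ≈ 0.0165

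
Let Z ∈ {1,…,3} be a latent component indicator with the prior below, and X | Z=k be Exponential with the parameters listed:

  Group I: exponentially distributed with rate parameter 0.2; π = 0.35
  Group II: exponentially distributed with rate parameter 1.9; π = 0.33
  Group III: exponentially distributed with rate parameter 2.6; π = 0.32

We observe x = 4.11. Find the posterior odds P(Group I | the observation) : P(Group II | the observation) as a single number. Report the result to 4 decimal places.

120.8498

Only the two components matter; the odds are (π_i f_i(x)) / (π_j f_j(x)).
Exponential densities:
  L_I = 0.2·e^(−0.2·4.11) = 0.2·e^(−0.8220) = 0.0879103
  L_II = 1.9·e^(−1.9·4.11) = 1.9·e^(−7.8090) = 0.000771521
  L_III = 2.6·e^(−2.6·4.11) = 2.6·e^(−10.6860) = 5.94432e-05
Posterior odds = (π_I·L_I) / (π_II·L_II) = (0.35·0.0879103) / (0.33·0.000771521) = 0.0307686 / 0.000254602 ≈ 120.8498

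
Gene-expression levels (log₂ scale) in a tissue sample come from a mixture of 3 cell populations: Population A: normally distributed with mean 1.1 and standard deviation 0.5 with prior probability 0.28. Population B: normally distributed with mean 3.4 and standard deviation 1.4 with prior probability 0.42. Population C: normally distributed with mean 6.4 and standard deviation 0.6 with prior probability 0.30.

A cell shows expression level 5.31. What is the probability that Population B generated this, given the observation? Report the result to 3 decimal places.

By Bayes' theorem, P(k | x) = π_k f_k(x) / Σ_j π_j f_j(x).
Normal densities:
  p_A = 3.21353e-16
  p_B = 0.11236
  p_C = 0.127677
Unnormalised posteriors:
  π_A·p_A = 0.28 × 3.21353e-16 = 8.99789e-17
  π_B·p_B = 0.42 × 0.11236 = 0.0471911
  π_C·p_C = 0.30 × 0.127677 = 0.0383031
Denominator: 8.99789e-17 + 0.0471911 + 0.0383031 = 0.0854942
P(Population B | x) ≈ 0.552

0.552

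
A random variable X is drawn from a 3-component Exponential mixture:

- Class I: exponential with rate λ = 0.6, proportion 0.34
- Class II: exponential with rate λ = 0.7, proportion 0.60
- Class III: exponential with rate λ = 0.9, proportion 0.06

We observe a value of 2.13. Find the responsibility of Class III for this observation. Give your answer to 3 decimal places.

By Bayes' theorem, P(k | x) = P(Z=k) f_k(x) / Σ_j P(Z=j) f_j(x).
Exponential densities:
  f_I = 0.6·e^(−0.6·2.13) = 0.6·e^(−1.2780) = 0.167156
  f_II = 0.7·e^(−0.7·2.13) = 0.7·e^(−1.4910) = 0.157603
  f_III = 0.9·e^(−0.9·2.13) = 0.9·e^(−1.9170) = 0.132343
Multiply by the mixture weights:
  P(Z=I)·f_I = 0.34 × 0.167156 = 0.0568332
  P(Z=II)·f_II = 0.60 × 0.157603 = 0.0945619
  P(Z=III)·f_III = 0.06 × 0.132343 = 0.00794056
Sum: 0.0568332 + 0.0945619 + 0.00794056 = 0.159336
P(Class III | x) ≈ 0.050

0.050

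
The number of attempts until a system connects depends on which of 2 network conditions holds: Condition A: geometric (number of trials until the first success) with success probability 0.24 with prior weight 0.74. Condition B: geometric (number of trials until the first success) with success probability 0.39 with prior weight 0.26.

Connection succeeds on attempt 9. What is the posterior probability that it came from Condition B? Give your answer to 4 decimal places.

0.0895

Posterior ∝ prior × likelihood, so P(k | x) ∝ π_k f_k(x); normalise over all components.
Geometric probabilities:
  p_A = 0.0267128
  p_B = 0.00747659
Unnormalised posteriors:
  π_A·p_A = 0.74 × 0.0267128 = 0.0197675
  π_B·p_B = 0.26 × 0.00747659 = 0.00194391
Marginal: 0.0197675 + 0.00194391 = 0.0217114
P(Condition B | data) ≈ 0.0895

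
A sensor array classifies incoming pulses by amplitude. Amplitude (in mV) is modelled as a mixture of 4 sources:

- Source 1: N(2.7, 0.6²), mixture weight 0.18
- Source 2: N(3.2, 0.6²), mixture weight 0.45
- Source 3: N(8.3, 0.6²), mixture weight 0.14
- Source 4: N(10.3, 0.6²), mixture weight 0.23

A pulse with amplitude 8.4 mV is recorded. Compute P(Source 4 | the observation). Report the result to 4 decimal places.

0.0109

The responsibility of component k is w_k f_k(x) divided by Σ_j w_j f_j(x).
Normal densities:
  p_1 = (1/(0.6·√(2π)))·exp(−(8.4−2.7)²/(2·0.6²)) = 0.664904·exp(-45.12500) = 1.67966e-20
  p_2 = (1/(0.6·√(2π)))·exp(−(8.4−3.2)²/(2·0.6²)) = 0.664904·exp(-37.55556) = 3.25528e-17
  p_3 = (1/(0.6·√(2π)))·exp(−(8.4−8.3)²/(2·0.6²)) = 0.664904·exp(-0.01389) = 0.655733
  p_4 = (1/(0.6·√(2π)))·exp(−(8.4−10.3)²/(2·0.6²)) = 0.664904·exp(-5.01389) = 0.00441829
Unnormalised posteriors:
  w_1·p_1 = 0.18 × 1.67966e-20 = 3.02338e-21
  w_2·p_2 = 0.45 × 3.25528e-17 = 1.46488e-17
  w_3·p_3 = 0.14 × 0.655733 = 0.0918026
  w_4·p_4 = 0.23 × 0.00441829 = 0.00101621
Denominator: 3.02338e-21 + 1.46488e-17 + 0.0918026 + 0.00101621 = 0.0928188
P(Source 4 | data) ≈ 0.0109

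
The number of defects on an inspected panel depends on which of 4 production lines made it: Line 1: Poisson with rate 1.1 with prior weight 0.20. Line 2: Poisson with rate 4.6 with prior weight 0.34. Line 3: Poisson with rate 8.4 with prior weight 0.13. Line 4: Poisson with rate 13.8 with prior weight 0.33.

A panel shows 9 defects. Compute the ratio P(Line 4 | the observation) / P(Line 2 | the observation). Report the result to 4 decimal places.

Posterior odds = (P(Z=i) f_i(x)) / (P(Z=j) f_j(x)); the normalising sum cancels.
Component likelihoods at x = 9 defects:
  p_1 = 2.16295e-06
  p_2 = 0.0255448
  p_3 = 0.129026
  p_4 = 0.0508025
Posterior odds = (P(Z=4)·p_4) / (P(Z=2)·p_2) = (0.33·0.0508025) / (0.34·0.0255448) = 0.0167648 / 0.00868524 ≈ 1.9303

1.9303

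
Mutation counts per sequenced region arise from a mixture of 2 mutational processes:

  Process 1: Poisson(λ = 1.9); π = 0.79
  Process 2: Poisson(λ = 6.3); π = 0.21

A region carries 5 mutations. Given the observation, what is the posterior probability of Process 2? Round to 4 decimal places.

0.5667

P(component k | x) = P(Z=k)·f_k(x) / marginal(x), where marginal(x) = Σ_j P(Z=j)·f_j(x).
Component likelihoods at x = 5 mutations:
  p_1 = e^(−1.9)·1.9^5/5! = 0.0308622
  p_2 = e^(−6.3)·6.3^5/5! = 0.151868
Unnormalised posteriors:
  P(Z=1)·p_1 = 0.79 × 0.0308622 = 0.0243812
  P(Z=2)·p_2 = 0.21 × 0.151868 = 0.0318923
Normaliser: 0.0243812 + 0.0318923 = 0.0562734
Responsibility of Process 2: 0.0318923 / 0.0562734 ≈ 0.5667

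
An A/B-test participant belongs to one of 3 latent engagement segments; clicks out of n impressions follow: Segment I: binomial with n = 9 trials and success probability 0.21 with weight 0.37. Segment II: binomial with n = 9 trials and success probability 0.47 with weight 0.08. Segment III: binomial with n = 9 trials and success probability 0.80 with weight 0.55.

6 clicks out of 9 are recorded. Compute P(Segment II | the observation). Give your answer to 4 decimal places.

0.0989

The responsibility of component k is π_k f_k(x) divided by Σ_j π_j f_j(x).
Evaluate each component's likelihood at the observed value:
  p_I = 0.00355203
  p_II = 0.134801
  p_III = 0.176161
Multiply by the mixture weights:
  π_I·p_I = 0.37 × 0.00355203 = 0.00131425
  π_II·p_II = 0.08 × 0.134801 = 0.0107841
  π_III·p_III = 0.55 × 0.176161 = 0.0968884
Sum: 0.00131425 + 0.0107841 + 0.0968884 = 0.108987
Responsibility of Segment II: 0.0107841 / 0.108987 ≈ 0.0989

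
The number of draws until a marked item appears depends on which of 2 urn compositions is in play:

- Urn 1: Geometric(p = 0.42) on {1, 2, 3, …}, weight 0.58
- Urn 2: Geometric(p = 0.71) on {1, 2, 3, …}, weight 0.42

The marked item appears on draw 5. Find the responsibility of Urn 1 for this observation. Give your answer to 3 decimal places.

0.929

Posterior ∝ prior × likelihood, so P(k | x) ∝ P(Z=k) f_k(x); normalise over all components.
Component likelihoods at x = 5:
  L_1 = 0.0475293
  L_2 = 0.0050217
Prior × likelihood for each component:
  P(Z=1)·L_1 = 0.58 × 0.0475293 = 0.027567
  P(Z=2)·L_2 = 0.42 × 0.0050217 = 0.00210911
Evidence: 0.027567 + 0.00210911 = 0.0296761
Responsibility of Urn 1: 0.027567 / 0.0296761 ≈ 0.929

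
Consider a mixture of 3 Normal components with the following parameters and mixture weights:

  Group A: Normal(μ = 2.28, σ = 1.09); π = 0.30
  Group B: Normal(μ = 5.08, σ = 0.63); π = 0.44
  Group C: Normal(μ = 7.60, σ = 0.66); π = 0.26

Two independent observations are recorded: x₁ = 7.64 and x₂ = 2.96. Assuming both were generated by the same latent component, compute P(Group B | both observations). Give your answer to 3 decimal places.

0.462

By Bayes' theorem, P(k | x) = P(Z=k) f_k(x) / Σ_j P(Z=j) f_j(x).
Since both observations come from the same component, the likelihood for component k is f_k(x₁)·f_k(x₂).
  p_A = [(1/(1.09·√(2π)))·exp(−(7.64−2.28)²/(2·1.09²)) = 0.366002·exp(-12.09056) = 2.05408e-06] × [0.301281] = 6.18856e-07
  p_B = [(1/(0.63·√(2π)))·exp(−(7.64−5.08)²/(2·0.63²)) = 0.633242·exp(-8.25598) = 0.000164453] × [0.00220113] = 3.61983e-07
  p_C = [(1/(0.66·√(2π)))·exp(−(7.64−7.60)²/(2·0.66²)) = 0.604458·exp(-0.00184) = 0.603349] × [1.119e-11] = 6.75146e-12
Prior × likelihood for each component:
  P(Z=A)·p_A = 0.30 × 6.18856e-07 = 1.85657e-07
  P(Z=B)·p_B = 0.44 × 3.61983e-07 = 1.59272e-07
  P(Z=C)·p_C = 0.26 × 6.75146e-12 = 1.75538e-12
Normaliser: 1.85657e-07 + 1.59272e-07 + 1.75538e-12 = 3.44931e-07
So the posterior for Group B is 1.59272e-07 / 3.44931e-07 ≈ 0.462.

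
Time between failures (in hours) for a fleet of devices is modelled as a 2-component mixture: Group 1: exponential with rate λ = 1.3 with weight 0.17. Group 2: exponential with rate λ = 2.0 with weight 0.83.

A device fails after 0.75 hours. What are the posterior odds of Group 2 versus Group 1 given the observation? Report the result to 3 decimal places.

Posterior odds = (P(Z=i) f_i(x)) / (P(Z=j) f_j(x)); the normalising sum cancels.
Exponential densities:
  p_1 = 0.49035
  p_2 = 0.44626
Odds = (0.83/0.17) × (0.44626/0.49035) = 4.88235 × 0.910085 ≈ 4.443

4.443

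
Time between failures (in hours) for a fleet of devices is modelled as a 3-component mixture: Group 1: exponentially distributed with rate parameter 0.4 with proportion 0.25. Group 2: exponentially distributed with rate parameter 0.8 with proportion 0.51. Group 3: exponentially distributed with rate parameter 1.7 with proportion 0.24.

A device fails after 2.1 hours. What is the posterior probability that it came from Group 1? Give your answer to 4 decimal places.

0.3303

Posterior ∝ prior × likelihood, so P(k | x) ∝ w_k f_k(x); normalise over all components.
Exponential densities:
  f_1 = 0.4·e^(−0.4·2.1) = 0.4·e^(−0.8400) = 0.172684
  f_2 = 0.8·e^(−0.8·2.1) = 0.8·e^(−1.6800) = 0.149099
  f_3 = 1.7·e^(−1.7·2.1) = 1.7·e^(−3.5700) = 0.047865
Prior × likelihood for each component:
  w_1·f_1 = 0.25 × 0.172684 = 0.0431711
  w_2·f_2 = 0.51 × 0.149099 = 0.0760406
  w_3·f_3 = 0.24 × 0.047865 = 0.0114876
Marginal: 0.0431711 + 0.0760406 + 0.0114876 = 0.130699
P(Group 1 | 2.1 hours) = 0.0431711 / 0.130699 ≈ 0.3303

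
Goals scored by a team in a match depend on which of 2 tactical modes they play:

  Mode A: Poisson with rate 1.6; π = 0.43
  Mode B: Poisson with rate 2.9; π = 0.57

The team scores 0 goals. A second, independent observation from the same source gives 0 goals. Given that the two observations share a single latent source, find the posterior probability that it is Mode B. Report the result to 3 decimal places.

0.090

Apply Bayes' rule: the posterior for each component is proportional to its prior times its likelihood at x.
Since both observations come from the same component, the likelihood for component k is f_k(x₁)·f_k(x₂).
  f_A = [e^(−1.6)·1.6^0/0! = 0.201897] × [0.201897] = 0.0407622
  f_B = [e^(−2.9)·2.9^0/0! = 0.0550232] × [0.0550232] = 0.00302755
Weight by the priors:
  P(Z=A)·f_A = 0.43 × 0.0407622 = 0.0175277
  P(Z=B)·f_B = 0.57 × 0.00302755 = 0.00172571
Normaliser: 0.0175277 + 0.00172571 = 0.0192535
P(Mode B | x) ≈ 0.090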